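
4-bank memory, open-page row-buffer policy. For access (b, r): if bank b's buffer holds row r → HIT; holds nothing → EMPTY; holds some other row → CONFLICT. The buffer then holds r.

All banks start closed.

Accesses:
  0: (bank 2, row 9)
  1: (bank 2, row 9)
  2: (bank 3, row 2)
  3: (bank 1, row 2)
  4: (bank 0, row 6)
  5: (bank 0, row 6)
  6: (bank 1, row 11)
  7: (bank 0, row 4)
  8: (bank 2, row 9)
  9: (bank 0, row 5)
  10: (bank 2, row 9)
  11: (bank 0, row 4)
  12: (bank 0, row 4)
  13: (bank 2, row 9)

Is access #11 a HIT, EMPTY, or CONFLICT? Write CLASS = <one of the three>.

CLASS = CONFLICT

step 0: bank2 None->9 [EMPTY]
step 1: bank2 9->9 [HIT]
step 2: bank3 None->2 [EMPTY]
step 3: bank1 None->2 [EMPTY]
step 4: bank0 None->6 [EMPTY]
step 5: bank0 6->6 [HIT]
step 6: bank1 2->11 [CONFLICT]
step 7: bank0 6->4 [CONFLICT]
step 8: bank2 9->9 [HIT]
step 9: bank0 4->5 [CONFLICT]
step 10: bank2 9->9 [HIT]
step 11: bank0 5->4 [CONFLICT]
step 12: bank0 4->4 [HIT]
step 13: bank2 9->9 [HIT]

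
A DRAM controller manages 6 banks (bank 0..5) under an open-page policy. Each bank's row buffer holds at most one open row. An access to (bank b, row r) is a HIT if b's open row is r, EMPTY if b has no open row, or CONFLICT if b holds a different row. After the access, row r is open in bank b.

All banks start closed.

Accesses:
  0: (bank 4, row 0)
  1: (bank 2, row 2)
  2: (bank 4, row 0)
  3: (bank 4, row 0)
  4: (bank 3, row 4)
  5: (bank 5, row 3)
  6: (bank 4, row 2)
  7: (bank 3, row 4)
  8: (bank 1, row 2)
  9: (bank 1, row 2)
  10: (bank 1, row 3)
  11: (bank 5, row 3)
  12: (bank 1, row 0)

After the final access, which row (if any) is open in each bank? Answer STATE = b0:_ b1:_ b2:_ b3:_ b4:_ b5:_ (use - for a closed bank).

step 0: bank4 None->0 [EMPTY]
step 1: bank2 None->2 [EMPTY]
step 2: bank4 0->0 [HIT]
step 3: bank4 0->0 [HIT]
step 4: bank3 None->4 [EMPTY]
step 5: bank5 None->3 [EMPTY]
step 6: bank4 0->2 [CONFLICT]
step 7: bank3 4->4 [HIT]
step 8: bank1 None->2 [EMPTY]
step 9: bank1 2->2 [HIT]
step 10: bank1 2->3 [CONFLICT]
step 11: bank5 3->3 [HIT]
step 12: bank1 3->0 [CONFLICT]

STATE = b0:- b1:0 b2:2 b3:4 b4:2 b5:3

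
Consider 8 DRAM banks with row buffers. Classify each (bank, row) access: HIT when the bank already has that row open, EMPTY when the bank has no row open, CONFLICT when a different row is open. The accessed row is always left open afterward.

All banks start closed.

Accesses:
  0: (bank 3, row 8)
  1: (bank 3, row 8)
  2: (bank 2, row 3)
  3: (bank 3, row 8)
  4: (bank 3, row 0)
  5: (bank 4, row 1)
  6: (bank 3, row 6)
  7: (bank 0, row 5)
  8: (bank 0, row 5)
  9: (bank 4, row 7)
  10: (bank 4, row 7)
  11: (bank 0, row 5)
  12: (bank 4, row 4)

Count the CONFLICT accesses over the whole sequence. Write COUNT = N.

COUNT = 4

#0 (3,8) E
#1 (3,8) H  (was 8)
#2 (2,3) E
#3 (3,8) H  (was 8)
#4 (3,0) C  (was 8)
#5 (4,1) E
#6 (3,6) C  (was 0)
#7 (0,5) E
#8 (0,5) H  (was 5)
#9 (4,7) C  (was 1)
#10 (4,7) H  (was 7)
#11 (0,5) H  (was 5)
#12 (4,4) C  (was 7)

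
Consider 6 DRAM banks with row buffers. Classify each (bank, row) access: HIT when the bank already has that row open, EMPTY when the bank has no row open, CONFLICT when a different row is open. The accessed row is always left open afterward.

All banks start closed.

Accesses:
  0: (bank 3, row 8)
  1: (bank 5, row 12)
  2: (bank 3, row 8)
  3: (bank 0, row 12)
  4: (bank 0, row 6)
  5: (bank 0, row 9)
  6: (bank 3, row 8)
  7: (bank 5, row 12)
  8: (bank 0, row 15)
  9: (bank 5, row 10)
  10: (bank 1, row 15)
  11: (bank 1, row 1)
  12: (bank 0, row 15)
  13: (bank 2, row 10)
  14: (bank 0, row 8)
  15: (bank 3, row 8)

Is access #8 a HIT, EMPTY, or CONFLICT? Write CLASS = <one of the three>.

CLASS = CONFLICT

step 0: bank3 None->8 [EMPTY]
step 1: bank5 None->12 [EMPTY]
step 2: bank3 8->8 [HIT]
step 3: bank0 None->12 [EMPTY]
step 4: bank0 12->6 [CONFLICT]
step 5: bank0 6->9 [CONFLICT]
step 6: bank3 8->8 [HIT]
step 7: bank5 12->12 [HIT]
step 8: bank0 9->15 [CONFLICT]
step 9: bank5 12->10 [CONFLICT]
step 10: bank1 None->15 [EMPTY]
step 11: bank1 15->1 [CONFLICT]
step 12: bank0 15->15 [HIT]
step 13: bank2 None->10 [EMPTY]
step 14: bank0 15->8 [CONFLICT]
step 15: bank3 8->8 [HIT]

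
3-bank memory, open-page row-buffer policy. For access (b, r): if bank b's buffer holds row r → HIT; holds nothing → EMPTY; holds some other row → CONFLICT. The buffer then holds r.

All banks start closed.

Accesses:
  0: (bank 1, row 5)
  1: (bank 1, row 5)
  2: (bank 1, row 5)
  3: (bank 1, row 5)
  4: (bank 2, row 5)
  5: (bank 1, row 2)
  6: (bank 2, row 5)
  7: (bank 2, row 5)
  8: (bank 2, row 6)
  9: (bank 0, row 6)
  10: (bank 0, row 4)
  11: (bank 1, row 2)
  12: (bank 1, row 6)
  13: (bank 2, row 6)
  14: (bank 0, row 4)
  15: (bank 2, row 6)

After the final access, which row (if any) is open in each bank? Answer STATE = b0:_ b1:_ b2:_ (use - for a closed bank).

STATE = b0:4 b1:6 b2:6

step 0: bank1 None->5 [EMPTY]
step 1: bank1 5->5 [HIT]
step 2: bank1 5->5 [HIT]
step 3: bank1 5->5 [HIT]
step 4: bank2 None->5 [EMPTY]
step 5: bank1 5->2 [CONFLICT]
step 6: bank2 5->5 [HIT]
step 7: bank2 5->5 [HIT]
step 8: bank2 5->6 [CONFLICT]
step 9: bank0 None->6 [EMPTY]
step 10: bank0 6->4 [CONFLICT]
step 11: bank1 2->2 [HIT]
step 12: bank1 2->6 [CONFLICT]
step 13: bank2 6->6 [HIT]
step 14: bank0 4->4 [HIT]
step 15: bank2 6->6 [HIT]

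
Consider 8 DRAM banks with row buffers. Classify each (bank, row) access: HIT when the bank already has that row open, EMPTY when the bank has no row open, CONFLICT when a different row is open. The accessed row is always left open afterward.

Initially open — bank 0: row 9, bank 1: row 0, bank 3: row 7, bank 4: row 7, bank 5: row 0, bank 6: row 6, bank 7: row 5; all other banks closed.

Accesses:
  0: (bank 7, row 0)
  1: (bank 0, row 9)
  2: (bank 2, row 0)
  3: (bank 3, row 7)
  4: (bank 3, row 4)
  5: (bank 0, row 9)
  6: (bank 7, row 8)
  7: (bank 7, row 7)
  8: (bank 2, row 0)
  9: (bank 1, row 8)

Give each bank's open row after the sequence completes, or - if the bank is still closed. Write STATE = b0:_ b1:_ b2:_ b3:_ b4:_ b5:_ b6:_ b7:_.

  [0] b7 r0: had r5 ⇒ C
  [1] b0 r9: had r9 ⇒ H
  [2] b2 r0: no row ⇒ E
  [3] b3 r7: had r7 ⇒ H
  [4] b3 r4: had r7 ⇒ C
  [5] b0 r9: had r9 ⇒ H
  [6] b7 r8: had r0 ⇒ C
  [7] b7 r7: had r8 ⇒ C
  [8] b2 r0: had r0 ⇒ H
  [9] b1 r8: had r0 ⇒ C

STATE = b0:9 b1:8 b2:0 b3:4 b4:7 b5:0 b6:6 b7:7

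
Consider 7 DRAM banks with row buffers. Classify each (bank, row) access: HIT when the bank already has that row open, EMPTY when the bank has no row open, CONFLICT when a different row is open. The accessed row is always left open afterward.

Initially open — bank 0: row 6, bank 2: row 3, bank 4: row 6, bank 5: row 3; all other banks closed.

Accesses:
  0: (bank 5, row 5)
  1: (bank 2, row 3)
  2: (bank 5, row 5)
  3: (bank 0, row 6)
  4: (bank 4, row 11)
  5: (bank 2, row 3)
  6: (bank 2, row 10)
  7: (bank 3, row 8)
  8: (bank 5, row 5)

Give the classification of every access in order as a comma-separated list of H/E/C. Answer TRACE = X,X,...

TRACE = C,H,H,H,C,H,C,E,H

step 0: bank5 3->5 [CONFLICT]
step 1: bank2 3->3 [HIT]
step 2: bank5 5->5 [HIT]
step 3: bank0 6->6 [HIT]
step 4: bank4 6->11 [CONFLICT]
step 5: bank2 3->3 [HIT]
step 6: bank2 3->10 [CONFLICT]
step 7: bank3 None->8 [EMPTY]
step 8: bank5 5->5 [HIT]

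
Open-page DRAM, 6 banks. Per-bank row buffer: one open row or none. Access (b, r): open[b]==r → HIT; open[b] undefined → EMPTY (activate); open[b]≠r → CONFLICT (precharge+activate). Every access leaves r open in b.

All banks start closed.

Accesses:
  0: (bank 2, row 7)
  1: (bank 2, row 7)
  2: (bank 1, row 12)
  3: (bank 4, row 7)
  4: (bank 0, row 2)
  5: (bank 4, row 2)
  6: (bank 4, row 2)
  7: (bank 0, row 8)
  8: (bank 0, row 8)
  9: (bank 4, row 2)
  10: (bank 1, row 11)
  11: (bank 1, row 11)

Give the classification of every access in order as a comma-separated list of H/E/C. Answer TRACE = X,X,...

TRACE = E,H,E,E,E,C,H,C,H,H,C,H

0: bank 2 row 7 — prev None → EMPTY
1: bank 2 row 7 — prev 7 → HIT
2: bank 1 row 12 — prev None → EMPTY
3: bank 4 row 7 — prev None → EMPTY
4: bank 0 row 2 — prev None → EMPTY
5: bank 4 row 2 — prev 7 → CONFLICT
6: bank 4 row 2 — prev 2 → HIT
7: bank 0 row 8 — prev 2 → CONFLICT
8: bank 0 row 8 — prev 8 → HIT
9: bank 4 row 2 — prev 2 → HIT
10: bank 1 row 11 — prev 12 → CONFLICT
11: bank 1 row 11 — prev 11 → HIT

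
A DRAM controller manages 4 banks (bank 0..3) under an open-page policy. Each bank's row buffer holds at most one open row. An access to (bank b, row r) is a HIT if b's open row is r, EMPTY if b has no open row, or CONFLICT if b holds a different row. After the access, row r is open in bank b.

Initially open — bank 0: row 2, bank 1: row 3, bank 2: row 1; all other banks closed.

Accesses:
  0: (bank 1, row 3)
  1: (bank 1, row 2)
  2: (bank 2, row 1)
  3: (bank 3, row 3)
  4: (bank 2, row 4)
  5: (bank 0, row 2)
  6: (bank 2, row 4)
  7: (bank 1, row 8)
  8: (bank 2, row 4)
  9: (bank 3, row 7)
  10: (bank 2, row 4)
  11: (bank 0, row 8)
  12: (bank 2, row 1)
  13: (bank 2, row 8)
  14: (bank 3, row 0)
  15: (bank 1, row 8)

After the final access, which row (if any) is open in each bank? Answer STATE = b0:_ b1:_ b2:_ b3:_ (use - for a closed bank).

STATE = b0:8 b1:8 b2:8 b3:0

0: bank 1 row 3 — prev 3 → HIT
1: bank 1 row 2 — prev 3 → CONFLICT
2: bank 2 row 1 — prev 1 → HIT
3: bank 3 row 3 — prev None → EMPTY
4: bank 2 row 4 — prev 1 → CONFLICT
5: bank 0 row 2 — prev 2 → HIT
6: bank 2 row 4 — prev 4 → HIT
7: bank 1 row 8 — prev 2 → CONFLICT
8: bank 2 row 4 — prev 4 → HIT
9: bank 3 row 7 — prev 3 → CONFLICT
10: bank 2 row 4 — prev 4 → HIT
11: bank 0 row 8 — prev 2 → CONFLICT
12: bank 2 row 1 — prev 4 → CONFLICT
13: bank 2 row 8 — prev 1 → CONFLICT
14: bank 3 row 0 — prev 7 → CONFLICT
15: bank 1 row 8 — prev 8 → HIT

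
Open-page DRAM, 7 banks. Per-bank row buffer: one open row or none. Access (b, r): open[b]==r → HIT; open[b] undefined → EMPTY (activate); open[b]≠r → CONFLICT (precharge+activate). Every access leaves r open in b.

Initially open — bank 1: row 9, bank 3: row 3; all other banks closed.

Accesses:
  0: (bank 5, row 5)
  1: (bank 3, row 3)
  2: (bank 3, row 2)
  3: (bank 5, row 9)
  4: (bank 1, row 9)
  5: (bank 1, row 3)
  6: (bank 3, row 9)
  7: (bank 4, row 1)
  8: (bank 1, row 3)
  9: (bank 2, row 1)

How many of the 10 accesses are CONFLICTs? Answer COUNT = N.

COUNT = 4

  [0] b5 r5: no row ⇒ E
  [1] b3 r3: had r3 ⇒ H
  [2] b3 r2: had r3 ⇒ C
  [3] b5 r9: had r5 ⇒ C
  [4] b1 r9: had r9 ⇒ H
  [5] b1 r3: had r9 ⇒ C
  [6] b3 r9: had r2 ⇒ C
  [7] b4 r1: no row ⇒ E
  [8] b1 r3: had r3 ⇒ H
  [9] b2 r1: no row ⇒ E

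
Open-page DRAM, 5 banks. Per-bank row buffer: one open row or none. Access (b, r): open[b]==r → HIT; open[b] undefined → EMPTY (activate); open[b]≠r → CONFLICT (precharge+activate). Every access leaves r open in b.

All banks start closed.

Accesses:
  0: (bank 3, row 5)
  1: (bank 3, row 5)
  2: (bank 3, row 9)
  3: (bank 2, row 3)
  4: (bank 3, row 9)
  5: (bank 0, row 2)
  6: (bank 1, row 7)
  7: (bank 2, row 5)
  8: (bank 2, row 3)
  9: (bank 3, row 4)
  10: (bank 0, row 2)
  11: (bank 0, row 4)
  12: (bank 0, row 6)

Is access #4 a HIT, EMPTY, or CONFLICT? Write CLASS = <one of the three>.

step 0: bank3 None->5 [EMPTY]
step 1: bank3 5->5 [HIT]
step 2: bank3 5->9 [CONFLICT]
step 3: bank2 None->3 [EMPTY]
step 4: bank3 9->9 [HIT]
step 5: bank0 None->2 [EMPTY]
step 6: bank1 None->7 [EMPTY]
step 7: bank2 3->5 [CONFLICT]
step 8: bank2 5->3 [CONFLICT]
step 9: bank3 9->4 [CONFLICT]
step 10: bank0 2->2 [HIT]
step 11: bank0 2->4 [CONFLICT]
step 12: bank0 4->6 [CONFLICT]

CLASS = HIT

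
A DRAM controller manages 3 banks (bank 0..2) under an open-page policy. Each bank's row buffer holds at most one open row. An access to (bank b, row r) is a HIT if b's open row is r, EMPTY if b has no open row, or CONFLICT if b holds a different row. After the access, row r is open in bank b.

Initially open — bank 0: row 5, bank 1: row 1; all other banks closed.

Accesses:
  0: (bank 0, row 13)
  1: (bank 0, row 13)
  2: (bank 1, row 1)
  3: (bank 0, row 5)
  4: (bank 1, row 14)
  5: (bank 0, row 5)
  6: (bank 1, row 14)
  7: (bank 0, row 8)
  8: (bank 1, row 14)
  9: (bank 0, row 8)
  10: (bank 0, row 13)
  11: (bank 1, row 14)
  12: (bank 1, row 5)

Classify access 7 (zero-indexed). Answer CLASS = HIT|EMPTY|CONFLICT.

CLASS = CONFLICT

  [0] b0 r13: had r5 ⇒ C
  [1] b0 r13: had r13 ⇒ H
  [2] b1 r1: had r1 ⇒ H
  [3] b0 r5: had r13 ⇒ C
  [4] b1 r14: had r1 ⇒ C
  [5] b0 r5: had r5 ⇒ H
  [6] b1 r14: had r14 ⇒ H
  [7] b0 r8: had r5 ⇒ C
  [8] b1 r14: had r14 ⇒ H
  [9] b0 r8: had r8 ⇒ H
  [10] b0 r13: had r8 ⇒ C
  [11] b1 r14: had r14 ⇒ H
  [12] b1 r5: had r14 ⇒ C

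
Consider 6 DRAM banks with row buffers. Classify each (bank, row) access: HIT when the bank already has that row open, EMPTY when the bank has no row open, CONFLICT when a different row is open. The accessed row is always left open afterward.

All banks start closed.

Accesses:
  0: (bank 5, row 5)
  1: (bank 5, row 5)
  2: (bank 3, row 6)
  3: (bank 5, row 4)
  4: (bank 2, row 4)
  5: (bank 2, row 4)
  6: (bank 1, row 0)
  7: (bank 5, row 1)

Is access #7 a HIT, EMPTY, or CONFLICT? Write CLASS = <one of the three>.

  [0] b5 r5: no row ⇒ E
  [1] b5 r5: had r5 ⇒ H
  [2] b3 r6: no row ⇒ E
  [3] b5 r4: had r5 ⇒ C
  [4] b2 r4: no row ⇒ E
  [5] b2 r4: had r4 ⇒ H
  [6] b1 r0: no row ⇒ E
  [7] b5 r1: had r4 ⇒ C

CLASS = CONFLICT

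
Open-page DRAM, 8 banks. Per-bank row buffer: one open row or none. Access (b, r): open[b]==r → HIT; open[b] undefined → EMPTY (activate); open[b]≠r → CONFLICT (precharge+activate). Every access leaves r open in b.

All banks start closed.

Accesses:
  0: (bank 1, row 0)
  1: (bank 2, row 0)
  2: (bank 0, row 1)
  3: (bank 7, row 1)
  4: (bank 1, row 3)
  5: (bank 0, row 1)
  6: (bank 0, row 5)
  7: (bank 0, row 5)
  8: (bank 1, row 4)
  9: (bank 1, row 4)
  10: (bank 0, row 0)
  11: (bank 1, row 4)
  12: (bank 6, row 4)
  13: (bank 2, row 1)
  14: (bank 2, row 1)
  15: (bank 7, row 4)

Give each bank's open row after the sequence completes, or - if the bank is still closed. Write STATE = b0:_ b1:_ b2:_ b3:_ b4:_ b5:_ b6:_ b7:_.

STATE = b0:0 b1:4 b2:1 b3:- b4:- b5:- b6:4 b7:4

  [0] b1 r0: no row ⇒ E
  [1] b2 r0: no row ⇒ E
  [2] b0 r1: no row ⇒ E
  [3] b7 r1: no row ⇒ E
  [4] b1 r3: had r0 ⇒ C
  [5] b0 r1: had r1 ⇒ H
  [6] b0 r5: had r1 ⇒ C
  [7] b0 r5: had r5 ⇒ H
  [8] b1 r4: had r3 ⇒ C
  [9] b1 r4: had r4 ⇒ H
  [10] b0 r0: had r5 ⇒ C
  [11] b1 r4: had r4 ⇒ H
  [12] b6 r4: no row ⇒ E
  [13] b2 r1: had r0 ⇒ C
  [14] b2 r1: had r1 ⇒ H
  [15] b7 r4: had r1 ⇒ C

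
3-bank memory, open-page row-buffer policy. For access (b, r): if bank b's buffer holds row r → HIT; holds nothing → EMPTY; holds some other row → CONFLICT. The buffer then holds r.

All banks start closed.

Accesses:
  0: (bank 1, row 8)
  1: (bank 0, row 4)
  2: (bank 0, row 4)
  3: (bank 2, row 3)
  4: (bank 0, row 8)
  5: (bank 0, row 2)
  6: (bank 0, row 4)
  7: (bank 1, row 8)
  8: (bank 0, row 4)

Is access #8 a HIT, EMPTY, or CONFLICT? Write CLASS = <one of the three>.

step 0: bank1 None->8 [EMPTY]
step 1: bank0 None->4 [EMPTY]
step 2: bank0 4->4 [HIT]
step 3: bank2 None->3 [EMPTY]
step 4: bank0 4->8 [CONFLICT]
step 5: bank0 8->2 [CONFLICT]
step 6: bank0 2->4 [CONFLICT]
step 7: bank1 8->8 [HIT]
step 8: bank0 4->4 [HIT]

CLASS = HIT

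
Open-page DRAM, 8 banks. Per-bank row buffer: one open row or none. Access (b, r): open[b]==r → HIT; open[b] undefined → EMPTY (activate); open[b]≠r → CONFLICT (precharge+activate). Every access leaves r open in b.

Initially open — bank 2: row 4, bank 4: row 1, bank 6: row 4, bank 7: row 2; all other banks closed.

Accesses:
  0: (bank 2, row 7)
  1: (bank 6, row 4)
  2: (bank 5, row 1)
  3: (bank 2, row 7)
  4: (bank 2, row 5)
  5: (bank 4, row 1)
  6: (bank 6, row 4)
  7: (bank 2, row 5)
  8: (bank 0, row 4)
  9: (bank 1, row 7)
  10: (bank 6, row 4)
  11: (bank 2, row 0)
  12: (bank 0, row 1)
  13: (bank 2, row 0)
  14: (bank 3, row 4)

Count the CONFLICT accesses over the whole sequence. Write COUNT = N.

COUNT = 4

#0 (2,7) C  (was 4)
#1 (6,4) H  (was 4)
#2 (5,1) E
#3 (2,7) H  (was 7)
#4 (2,5) C  (was 7)
#5 (4,1) H  (was 1)
#6 (6,4) H  (was 4)
#7 (2,5) H  (was 5)
#8 (0,4) E
#9 (1,7) E
#10 (6,4) H  (was 4)
#11 (2,0) C  (was 5)
#12 (0,1) C  (was 4)
#13 (2,0) H  (was 0)
#14 (3,4) E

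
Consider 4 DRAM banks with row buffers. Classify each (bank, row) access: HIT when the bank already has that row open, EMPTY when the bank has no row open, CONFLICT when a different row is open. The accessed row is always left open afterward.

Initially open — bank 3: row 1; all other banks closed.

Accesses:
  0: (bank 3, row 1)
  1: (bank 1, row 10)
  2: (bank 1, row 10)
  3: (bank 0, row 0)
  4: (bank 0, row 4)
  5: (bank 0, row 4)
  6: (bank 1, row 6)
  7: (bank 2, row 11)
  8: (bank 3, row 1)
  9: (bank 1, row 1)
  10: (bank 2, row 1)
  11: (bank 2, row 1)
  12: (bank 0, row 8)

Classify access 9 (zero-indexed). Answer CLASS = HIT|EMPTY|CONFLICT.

CLASS = CONFLICT

step 0: bank3 1->1 [HIT]
step 1: bank1 None->10 [EMPTY]
step 2: bank1 10->10 [HIT]
step 3: bank0 None->0 [EMPTY]
step 4: bank0 0->4 [CONFLICT]
step 5: bank0 4->4 [HIT]
step 6: bank1 10->6 [CONFLICT]
step 7: bank2 None->11 [EMPTY]
step 8: bank3 1->1 [HIT]
step 9: bank1 6->1 [CONFLICT]
step 10: bank2 11->1 [CONFLICT]
step 11: bank2 1->1 [HIT]
step 12: bank0 4->8 [CONFLICT]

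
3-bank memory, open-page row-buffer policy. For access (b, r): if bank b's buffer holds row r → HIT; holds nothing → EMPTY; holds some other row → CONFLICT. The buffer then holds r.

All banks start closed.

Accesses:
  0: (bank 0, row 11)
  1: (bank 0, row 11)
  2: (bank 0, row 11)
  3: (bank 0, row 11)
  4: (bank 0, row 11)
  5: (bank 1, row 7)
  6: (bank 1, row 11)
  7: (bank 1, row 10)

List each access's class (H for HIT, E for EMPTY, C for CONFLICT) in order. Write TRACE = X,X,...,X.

TRACE = E,H,H,H,H,E,C,C

0: bank 0 row 11 — prev None → EMPTY
1: bank 0 row 11 — prev 11 → HIT
2: bank 0 row 11 — prev 11 → HIT
3: bank 0 row 11 — prev 11 → HIT
4: bank 0 row 11 — prev 11 → HIT
5: bank 1 row 7 — prev None → EMPTY
6: bank 1 row 11 — prev 7 → CONFLICT
7: bank 1 row 10 — prev 11 → CONFLICT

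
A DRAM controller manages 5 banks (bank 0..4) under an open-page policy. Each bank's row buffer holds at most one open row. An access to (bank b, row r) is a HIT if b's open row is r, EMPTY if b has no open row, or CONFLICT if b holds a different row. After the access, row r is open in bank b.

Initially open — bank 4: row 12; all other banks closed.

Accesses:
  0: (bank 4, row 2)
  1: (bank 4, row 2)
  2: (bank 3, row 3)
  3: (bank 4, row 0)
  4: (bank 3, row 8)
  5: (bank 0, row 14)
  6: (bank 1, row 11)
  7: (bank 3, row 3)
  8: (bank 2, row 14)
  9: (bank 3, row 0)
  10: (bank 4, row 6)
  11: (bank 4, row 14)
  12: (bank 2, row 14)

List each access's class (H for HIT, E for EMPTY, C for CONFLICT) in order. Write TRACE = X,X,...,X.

  [0] b4 r2: had r12 ⇒ C
  [1] b4 r2: had r2 ⇒ H
  [2] b3 r3: no row ⇒ E
  [3] b4 r0: had r2 ⇒ C
  [4] b3 r8: had r3 ⇒ C
  [5] b0 r14: no row ⇒ E
  [6] b1 r11: no row ⇒ E
  [7] b3 r3: had r8 ⇒ C
  [8] b2 r14: no row ⇒ E
  [9] b3 r0: had r3 ⇒ C
  [10] b4 r6: had r0 ⇒ C
  [11] b4 r14: had r6 ⇒ C
  [12] b2 r14: had r14 ⇒ H

TRACE = C,H,E,C,C,E,E,C,E,C,C,C,H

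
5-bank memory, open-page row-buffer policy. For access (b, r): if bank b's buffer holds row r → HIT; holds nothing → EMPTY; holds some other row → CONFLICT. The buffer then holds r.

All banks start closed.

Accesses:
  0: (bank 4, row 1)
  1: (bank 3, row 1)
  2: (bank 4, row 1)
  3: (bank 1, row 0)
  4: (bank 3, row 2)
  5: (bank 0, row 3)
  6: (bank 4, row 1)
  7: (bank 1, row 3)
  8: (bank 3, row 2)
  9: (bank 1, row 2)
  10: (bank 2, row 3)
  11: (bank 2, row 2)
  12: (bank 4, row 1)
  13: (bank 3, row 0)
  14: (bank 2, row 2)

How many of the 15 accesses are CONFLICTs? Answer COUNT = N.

COUNT = 5

step 0: bank4 None->1 [EMPTY]
step 1: bank3 None->1 [EMPTY]
step 2: bank4 1->1 [HIT]
step 3: bank1 None->0 [EMPTY]
step 4: bank3 1->2 [CONFLICT]
step 5: bank0 None->3 [EMPTY]
step 6: bank4 1->1 [HIT]
step 7: bank1 0->3 [CONFLICT]
step 8: bank3 2->2 [HIT]
step 9: bank1 3->2 [CONFLICT]
step 10: bank2 None->3 [EMPTY]
step 11: bank2 3->2 [CONFLICT]
step 12: bank4 1->1 [HIT]
step 13: bank3 2->0 [CONFLICT]
step 14: bank2 2->2 [HIT]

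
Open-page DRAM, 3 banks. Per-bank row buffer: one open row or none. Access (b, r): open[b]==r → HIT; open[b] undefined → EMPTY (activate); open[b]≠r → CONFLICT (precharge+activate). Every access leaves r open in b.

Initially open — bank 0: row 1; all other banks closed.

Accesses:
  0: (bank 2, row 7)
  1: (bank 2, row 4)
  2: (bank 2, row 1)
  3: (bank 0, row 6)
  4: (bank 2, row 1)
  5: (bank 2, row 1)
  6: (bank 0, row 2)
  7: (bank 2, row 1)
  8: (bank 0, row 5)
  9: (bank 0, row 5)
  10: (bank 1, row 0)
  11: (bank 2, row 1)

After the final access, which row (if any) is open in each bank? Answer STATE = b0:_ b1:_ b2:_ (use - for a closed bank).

STATE = b0:5 b1:0 b2:1

0: bank 2 row 7 — prev None → EMPTY
1: bank 2 row 4 — prev 7 → CONFLICT
2: bank 2 row 1 — prev 4 → CONFLICT
3: bank 0 row 6 — prev 1 → CONFLICT
4: bank 2 row 1 — prev 1 → HIT
5: bank 2 row 1 — prev 1 → HIT
6: bank 0 row 2 — prev 6 → CONFLICT
7: bank 2 row 1 — prev 1 → HIT
8: bank 0 row 5 — prev 2 → CONFLICT
9: bank 0 row 5 — prev 5 → HIT
10: bank 1 row 0 — prev None → EMPTY
11: bank 2 row 1 — prev 1 → HIT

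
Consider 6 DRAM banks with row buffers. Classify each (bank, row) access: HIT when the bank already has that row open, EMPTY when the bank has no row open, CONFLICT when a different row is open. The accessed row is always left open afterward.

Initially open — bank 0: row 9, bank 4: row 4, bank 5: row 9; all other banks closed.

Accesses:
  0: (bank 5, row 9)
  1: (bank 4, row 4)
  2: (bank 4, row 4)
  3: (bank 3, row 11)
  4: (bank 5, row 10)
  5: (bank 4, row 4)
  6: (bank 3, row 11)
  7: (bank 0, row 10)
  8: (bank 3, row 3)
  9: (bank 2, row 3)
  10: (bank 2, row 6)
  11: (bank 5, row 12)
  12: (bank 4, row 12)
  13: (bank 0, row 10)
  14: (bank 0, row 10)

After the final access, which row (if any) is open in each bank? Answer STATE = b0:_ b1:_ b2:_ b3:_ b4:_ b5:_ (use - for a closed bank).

STATE = b0:10 b1:- b2:6 b3:3 b4:12 b5:12

  [0] b5 r9: had r9 ⇒ H
  [1] b4 r4: had r4 ⇒ H
  [2] b4 r4: had r4 ⇒ H
  [3] b3 r11: no row ⇒ E
  [4] b5 r10: had r9 ⇒ C
  [5] b4 r4: had r4 ⇒ H
  [6] b3 r11: had r11 ⇒ H
  [7] b0 r10: had r9 ⇒ C
  [8] b3 r3: had r11 ⇒ C
  [9] b2 r3: no row ⇒ E
  [10] b2 r6: had r3 ⇒ C
  [11] b5 r12: had r10 ⇒ C
  [12] b4 r12: had r4 ⇒ C
  [13] b0 r10: had r10 ⇒ H
  [14] b0 r10: had r10 ⇒ H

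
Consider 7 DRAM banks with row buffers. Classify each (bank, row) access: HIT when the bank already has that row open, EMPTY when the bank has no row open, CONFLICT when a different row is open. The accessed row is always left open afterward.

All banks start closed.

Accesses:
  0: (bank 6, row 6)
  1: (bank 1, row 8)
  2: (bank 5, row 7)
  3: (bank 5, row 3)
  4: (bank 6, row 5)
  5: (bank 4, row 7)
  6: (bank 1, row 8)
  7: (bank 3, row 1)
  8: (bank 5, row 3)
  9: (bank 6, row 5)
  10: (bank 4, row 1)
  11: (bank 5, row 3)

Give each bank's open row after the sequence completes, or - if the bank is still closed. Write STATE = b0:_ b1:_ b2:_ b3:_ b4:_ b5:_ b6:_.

STATE = b0:- b1:8 b2:- b3:1 b4:1 b5:3 b6:5

step 0: bank6 None->6 [EMPTY]
step 1: bank1 None->8 [EMPTY]
step 2: bank5 None->7 [EMPTY]
step 3: bank5 7->3 [CONFLICT]
step 4: bank6 6->5 [CONFLICT]
step 5: bank4 None->7 [EMPTY]
step 6: bank1 8->8 [HIT]
step 7: bank3 None->1 [EMPTY]
step 8: bank5 3->3 [HIT]
step 9: bank6 5->5 [HIT]
step 10: bank4 7->1 [CONFLICT]
step 11: bank5 3->3 [HIT]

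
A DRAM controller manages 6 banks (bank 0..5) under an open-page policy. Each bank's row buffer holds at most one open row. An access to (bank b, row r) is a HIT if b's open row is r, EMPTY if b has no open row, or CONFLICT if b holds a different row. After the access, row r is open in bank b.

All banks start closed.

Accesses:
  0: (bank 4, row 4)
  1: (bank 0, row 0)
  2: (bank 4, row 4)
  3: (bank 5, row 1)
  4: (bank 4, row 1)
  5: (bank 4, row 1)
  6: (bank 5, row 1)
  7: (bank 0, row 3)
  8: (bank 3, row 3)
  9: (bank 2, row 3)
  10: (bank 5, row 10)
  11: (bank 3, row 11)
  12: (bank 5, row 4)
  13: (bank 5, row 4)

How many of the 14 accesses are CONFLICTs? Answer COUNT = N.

step 0: bank4 None->4 [EMPTY]
step 1: bank0 None->0 [EMPTY]
step 2: bank4 4->4 [HIT]
step 3: bank5 None->1 [EMPTY]
step 4: bank4 4->1 [CONFLICT]
step 5: bank4 1->1 [HIT]
step 6: bank5 1->1 [HIT]
step 7: bank0 0->3 [CONFLICT]
step 8: bank3 None->3 [EMPTY]
step 9: bank2 None->3 [EMPTY]
step 10: bank5 1->10 [CONFLICT]
step 11: bank3 3->11 [CONFLICT]
step 12: bank5 10->4 [CONFLICT]
step 13: bank5 4->4 [HIT]

COUNT = 5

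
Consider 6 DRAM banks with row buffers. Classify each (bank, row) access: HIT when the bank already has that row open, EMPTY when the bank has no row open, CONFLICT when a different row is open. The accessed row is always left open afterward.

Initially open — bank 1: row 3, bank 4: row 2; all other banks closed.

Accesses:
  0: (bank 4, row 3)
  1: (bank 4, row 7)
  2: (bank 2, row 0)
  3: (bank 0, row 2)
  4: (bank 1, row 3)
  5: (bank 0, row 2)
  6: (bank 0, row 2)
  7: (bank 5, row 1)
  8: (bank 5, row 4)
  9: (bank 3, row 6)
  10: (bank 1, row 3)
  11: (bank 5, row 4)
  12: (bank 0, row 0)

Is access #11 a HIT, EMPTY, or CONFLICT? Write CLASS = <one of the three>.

CLASS = HIT

  [0] b4 r3: had r2 ⇒ C
  [1] b4 r7: had r3 ⇒ C
  [2] b2 r0: no row ⇒ E
  [3] b0 r2: no row ⇒ E
  [4] b1 r3: had r3 ⇒ H
  [5] b0 r2: had r2 ⇒ H
  [6] b0 r2: had r2 ⇒ H
  [7] b5 r1: no row ⇒ E
  [8] b5 r4: had r1 ⇒ C
  [9] b3 r6: no row ⇒ E
  [10] b1 r3: had r3 ⇒ H
  [11] b5 r4: had r4 ⇒ H
  [12] b0 r0: had r2 ⇒ C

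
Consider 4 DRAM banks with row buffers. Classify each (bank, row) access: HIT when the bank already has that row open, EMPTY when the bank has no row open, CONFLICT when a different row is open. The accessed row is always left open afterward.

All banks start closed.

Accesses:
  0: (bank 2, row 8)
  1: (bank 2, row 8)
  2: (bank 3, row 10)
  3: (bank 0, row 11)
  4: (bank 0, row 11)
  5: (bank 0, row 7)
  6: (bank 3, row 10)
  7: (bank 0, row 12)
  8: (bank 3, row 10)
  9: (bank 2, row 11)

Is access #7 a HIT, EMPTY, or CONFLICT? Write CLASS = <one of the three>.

CLASS = CONFLICT

  [0] b2 r8: no row ⇒ E
  [1] b2 r8: had r8 ⇒ H
  [2] b3 r10: no row ⇒ E
  [3] b0 r11: no row ⇒ E
  [4] b0 r11: had r11 ⇒ H
  [5] b0 r7: had r11 ⇒ C
  [6] b3 r10: had r10 ⇒ H
  [7] b0 r12: had r7 ⇒ C
  [8] b3 r10: had r10 ⇒ H
  [9] b2 r11: had r8 ⇒ C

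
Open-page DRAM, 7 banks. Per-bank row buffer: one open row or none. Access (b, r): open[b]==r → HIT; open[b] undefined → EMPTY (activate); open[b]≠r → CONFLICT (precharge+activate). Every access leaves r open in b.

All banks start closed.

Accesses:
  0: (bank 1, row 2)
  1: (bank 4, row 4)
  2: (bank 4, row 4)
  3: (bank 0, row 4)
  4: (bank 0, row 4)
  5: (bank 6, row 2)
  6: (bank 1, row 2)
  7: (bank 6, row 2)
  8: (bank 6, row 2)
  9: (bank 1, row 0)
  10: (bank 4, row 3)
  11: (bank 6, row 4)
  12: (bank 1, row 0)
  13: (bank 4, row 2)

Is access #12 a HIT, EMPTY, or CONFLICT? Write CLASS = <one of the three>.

#0 (1,2) E
#1 (4,4) E
#2 (4,4) H  (was 4)
#3 (0,4) E
#4 (0,4) H  (was 4)
#5 (6,2) E
#6 (1,2) H  (was 2)
#7 (6,2) H  (was 2)
#8 (6,2) H  (was 2)
#9 (1,0) C  (was 2)
#10 (4,3) C  (was 4)
#11 (6,4) C  (was 2)
#12 (1,0) H  (was 0)
#13 (4,2) C  (was 3)

CLASS = HIT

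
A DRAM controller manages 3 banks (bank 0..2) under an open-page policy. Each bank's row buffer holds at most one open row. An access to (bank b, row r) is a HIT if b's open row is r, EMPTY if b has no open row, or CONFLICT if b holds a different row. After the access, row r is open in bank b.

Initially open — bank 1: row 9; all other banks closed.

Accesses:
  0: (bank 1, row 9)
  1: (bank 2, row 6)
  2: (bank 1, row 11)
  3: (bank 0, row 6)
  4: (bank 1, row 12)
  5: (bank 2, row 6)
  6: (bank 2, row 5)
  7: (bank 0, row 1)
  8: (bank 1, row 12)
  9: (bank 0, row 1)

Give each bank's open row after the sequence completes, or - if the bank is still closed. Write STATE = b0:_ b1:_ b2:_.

#0 (1,9) H  (was 9)
#1 (2,6) E
#2 (1,11) C  (was 9)
#3 (0,6) E
#4 (1,12) C  (was 11)
#5 (2,6) H  (was 6)
#6 (2,5) C  (was 6)
#7 (0,1) C  (was 6)
#8 (1,12) H  (was 12)
#9 (0,1) H  (was 1)

STATE = b0:1 b1:12 b2:5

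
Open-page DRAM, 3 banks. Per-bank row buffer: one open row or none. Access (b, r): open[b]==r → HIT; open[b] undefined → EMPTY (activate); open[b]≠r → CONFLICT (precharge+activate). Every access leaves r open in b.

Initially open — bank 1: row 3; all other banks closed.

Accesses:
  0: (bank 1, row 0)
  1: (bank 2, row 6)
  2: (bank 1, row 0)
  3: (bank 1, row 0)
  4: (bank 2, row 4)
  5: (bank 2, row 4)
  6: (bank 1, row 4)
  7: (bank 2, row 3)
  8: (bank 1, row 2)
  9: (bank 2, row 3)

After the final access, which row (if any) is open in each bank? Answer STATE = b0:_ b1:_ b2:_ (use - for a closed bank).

STATE = b0:- b1:2 b2:3

0: bank 1 row 0 — prev 3 → CONFLICT
1: bank 2 row 6 — prev None → EMPTY
2: bank 1 row 0 — prev 0 → HIT
3: bank 1 row 0 — prev 0 → HIT
4: bank 2 row 4 — prev 6 → CONFLICT
5: bank 2 row 4 — prev 4 → HIT
6: bank 1 row 4 — prev 0 → CONFLICT
7: bank 2 row 3 — prev 4 → CONFLICT
8: bank 1 row 2 — prev 4 → CONFLICT
9: bank 2 row 3 — prev 3 → HIT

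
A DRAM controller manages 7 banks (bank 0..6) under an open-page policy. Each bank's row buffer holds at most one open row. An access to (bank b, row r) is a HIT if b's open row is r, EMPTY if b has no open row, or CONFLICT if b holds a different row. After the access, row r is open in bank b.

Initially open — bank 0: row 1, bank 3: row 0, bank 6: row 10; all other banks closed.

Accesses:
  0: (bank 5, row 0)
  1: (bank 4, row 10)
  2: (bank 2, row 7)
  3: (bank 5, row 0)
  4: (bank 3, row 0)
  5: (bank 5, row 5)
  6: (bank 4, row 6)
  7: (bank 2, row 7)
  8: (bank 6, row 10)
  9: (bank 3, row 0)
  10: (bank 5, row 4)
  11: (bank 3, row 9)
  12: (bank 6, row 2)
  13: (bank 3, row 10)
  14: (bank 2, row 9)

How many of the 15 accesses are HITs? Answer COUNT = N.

COUNT = 5

#0 (5,0) E
#1 (4,10) E
#2 (2,7) E
#3 (5,0) H  (was 0)
#4 (3,0) H  (was 0)
#5 (5,5) C  (was 0)
#6 (4,6) C  (was 10)
#7 (2,7) H  (was 7)
#8 (6,10) H  (was 10)
#9 (3,0) H  (was 0)
#10 (5,4) C  (was 5)
#11 (3,9) C  (was 0)
#12 (6,2) C  (was 10)
#13 (3,10) C  (was 9)
#14 (2,9) C  (was 7)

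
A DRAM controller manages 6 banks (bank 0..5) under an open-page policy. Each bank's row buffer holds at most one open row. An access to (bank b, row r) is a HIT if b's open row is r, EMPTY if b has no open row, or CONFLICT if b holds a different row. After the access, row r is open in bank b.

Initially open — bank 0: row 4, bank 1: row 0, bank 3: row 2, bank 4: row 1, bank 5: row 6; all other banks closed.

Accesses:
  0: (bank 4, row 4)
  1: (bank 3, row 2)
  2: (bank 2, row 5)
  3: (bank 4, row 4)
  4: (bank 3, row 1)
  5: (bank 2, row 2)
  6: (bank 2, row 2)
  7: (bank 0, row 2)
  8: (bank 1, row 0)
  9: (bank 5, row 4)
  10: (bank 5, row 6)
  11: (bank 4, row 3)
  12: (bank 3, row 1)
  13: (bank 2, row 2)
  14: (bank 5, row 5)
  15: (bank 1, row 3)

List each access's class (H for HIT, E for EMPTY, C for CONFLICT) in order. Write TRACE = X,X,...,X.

TRACE = C,H,E,H,C,C,H,C,H,C,C,C,H,H,C,C

#0 (4,4) C  (was 1)
#1 (3,2) H  (was 2)
#2 (2,5) E
#3 (4,4) H  (was 4)
#4 (3,1) C  (was 2)
#5 (2,2) C  (was 5)
#6 (2,2) H  (was 2)
#7 (0,2) C  (was 4)
#8 (1,0) H  (was 0)
#9 (5,4) C  (was 6)
#10 (5,6) C  (was 4)
#11 (4,3) C  (was 4)
#12 (3,1) H  (was 1)
#13 (2,2) H  (was 2)
#14 (5,5) C  (was 6)
#15 (1,3) C  (was 0)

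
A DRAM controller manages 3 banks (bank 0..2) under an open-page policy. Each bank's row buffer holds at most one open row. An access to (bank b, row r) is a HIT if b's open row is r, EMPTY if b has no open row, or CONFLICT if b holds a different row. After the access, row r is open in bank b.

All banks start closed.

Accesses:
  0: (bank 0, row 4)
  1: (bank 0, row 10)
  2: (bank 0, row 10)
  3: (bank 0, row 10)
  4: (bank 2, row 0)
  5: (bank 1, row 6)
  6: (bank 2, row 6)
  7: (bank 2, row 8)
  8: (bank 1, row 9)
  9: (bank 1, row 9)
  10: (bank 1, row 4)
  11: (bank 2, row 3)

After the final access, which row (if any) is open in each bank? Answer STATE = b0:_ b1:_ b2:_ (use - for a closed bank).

#0 (0,4) E
#1 (0,10) C  (was 4)
#2 (0,10) H  (was 10)
#3 (0,10) H  (was 10)
#4 (2,0) E
#5 (1,6) E
#6 (2,6) C  (was 0)
#7 (2,8) C  (was 6)
#8 (1,9) C  (was 6)
#9 (1,9) H  (was 9)
#10 (1,4) C  (was 9)
#11 (2,3) C  (was 8)

STATE = b0:10 b1:4 b2:3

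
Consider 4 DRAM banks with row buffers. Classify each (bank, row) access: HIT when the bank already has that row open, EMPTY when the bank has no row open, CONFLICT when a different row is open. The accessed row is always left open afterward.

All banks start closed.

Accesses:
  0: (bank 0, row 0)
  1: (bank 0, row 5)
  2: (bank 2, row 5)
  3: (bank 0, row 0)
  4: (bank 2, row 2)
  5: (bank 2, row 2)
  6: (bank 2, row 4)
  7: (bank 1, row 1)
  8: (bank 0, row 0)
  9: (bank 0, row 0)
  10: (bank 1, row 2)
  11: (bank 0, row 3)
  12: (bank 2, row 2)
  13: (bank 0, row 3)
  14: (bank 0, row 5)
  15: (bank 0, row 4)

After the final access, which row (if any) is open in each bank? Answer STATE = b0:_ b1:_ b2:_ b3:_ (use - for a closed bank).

0: bank 0 row 0 — prev None → EMPTY
1: bank 0 row 5 — prev 0 → CONFLICT
2: bank 2 row 5 — prev None → EMPTY
3: bank 0 row 0 — prev 5 → CONFLICT
4: bank 2 row 2 — prev 5 → CONFLICT
5: bank 2 row 2 — prev 2 → HIT
6: bank 2 row 4 — prev 2 → CONFLICT
7: bank 1 row 1 — prev None → EMPTY
8: bank 0 row 0 — prev 0 → HIT
9: bank 0 row 0 — prev 0 → HIT
10: bank 1 row 2 — prev 1 → CONFLICT
11: bank 0 row 3 — prev 0 → CONFLICT
12: bank 2 row 2 — prev 4 → CONFLICT
13: bank 0 row 3 — prev 3 → HIT
14: bank 0 row 5 — prev 3 → CONFLICT
15: bank 0 row 4 — prev 5 → CONFLICT

STATE = b0:4 b1:2 b2:2 b3:-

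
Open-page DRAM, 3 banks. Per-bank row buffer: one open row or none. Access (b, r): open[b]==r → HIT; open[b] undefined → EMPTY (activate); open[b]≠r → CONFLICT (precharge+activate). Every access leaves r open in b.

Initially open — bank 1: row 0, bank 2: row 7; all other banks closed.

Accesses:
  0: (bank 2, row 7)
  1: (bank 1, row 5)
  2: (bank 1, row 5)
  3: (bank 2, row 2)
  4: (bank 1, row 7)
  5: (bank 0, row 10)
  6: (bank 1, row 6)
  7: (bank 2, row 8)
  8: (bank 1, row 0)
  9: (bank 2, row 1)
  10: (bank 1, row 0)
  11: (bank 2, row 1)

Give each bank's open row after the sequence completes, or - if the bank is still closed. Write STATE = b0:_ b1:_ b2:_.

STATE = b0:10 b1:0 b2:1

#0 (2,7) H  (was 7)
#1 (1,5) C  (was 0)
#2 (1,5) H  (was 5)
#3 (2,2) C  (was 7)
#4 (1,7) C  (was 5)
#5 (0,10) E
#6 (1,6) C  (was 7)
#7 (2,8) C  (was 2)
#8 (1,0) C  (was 6)
#9 (2,1) C  (was 8)
#10 (1,0) H  (was 0)
#11 (2,1) H  (was 1)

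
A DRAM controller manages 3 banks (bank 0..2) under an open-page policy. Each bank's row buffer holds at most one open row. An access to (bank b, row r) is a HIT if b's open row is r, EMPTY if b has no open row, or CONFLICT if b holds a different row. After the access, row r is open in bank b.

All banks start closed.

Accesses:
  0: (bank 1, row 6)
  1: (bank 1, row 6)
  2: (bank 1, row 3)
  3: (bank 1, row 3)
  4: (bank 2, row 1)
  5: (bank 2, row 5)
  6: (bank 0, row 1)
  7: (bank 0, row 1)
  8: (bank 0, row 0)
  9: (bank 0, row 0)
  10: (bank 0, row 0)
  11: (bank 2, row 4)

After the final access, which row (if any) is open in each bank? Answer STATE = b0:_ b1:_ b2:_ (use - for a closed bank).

step 0: bank1 None->6 [EMPTY]
step 1: bank1 6->6 [HIT]
step 2: bank1 6->3 [CONFLICT]
step 3: bank1 3->3 [HIT]
step 4: bank2 None->1 [EMPTY]
step 5: bank2 1->5 [CONFLICT]
step 6: bank0 None->1 [EMPTY]
step 7: bank0 1->1 [HIT]
step 8: bank0 1->0 [CONFLICT]
step 9: bank0 0->0 [HIT]
step 10: bank0 0->0 [HIT]
step 11: bank2 5->4 [CONFLICT]

STATE = b0:0 b1:3 b2:4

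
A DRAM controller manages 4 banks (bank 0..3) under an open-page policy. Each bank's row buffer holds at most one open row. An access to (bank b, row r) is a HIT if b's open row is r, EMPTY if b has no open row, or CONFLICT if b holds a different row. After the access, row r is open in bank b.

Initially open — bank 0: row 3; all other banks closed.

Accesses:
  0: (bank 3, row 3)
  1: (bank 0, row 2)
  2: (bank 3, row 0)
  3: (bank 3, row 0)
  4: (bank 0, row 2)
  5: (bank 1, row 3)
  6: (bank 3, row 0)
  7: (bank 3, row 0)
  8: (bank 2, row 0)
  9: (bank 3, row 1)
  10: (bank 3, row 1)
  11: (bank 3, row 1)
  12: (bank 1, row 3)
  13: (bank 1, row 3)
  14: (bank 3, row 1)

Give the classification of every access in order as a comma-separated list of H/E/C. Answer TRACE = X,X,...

TRACE = E,C,C,H,H,E,H,H,E,C,H,H,H,H,H

#0 (3,3) E
#1 (0,2) C  (was 3)
#2 (3,0) C  (was 3)
#3 (3,0) H  (was 0)
#4 (0,2) H  (was 2)
#5 (1,3) E
#6 (3,0) H  (was 0)
#7 (3,0) H  (was 0)
#8 (2,0) E
#9 (3,1) C  (was 0)
#10 (3,1) H  (was 1)
#11 (3,1) H  (was 1)
#12 (1,3) H  (was 3)
#13 (1,3) H  (was 3)
#14 (3,1) H  (was 1)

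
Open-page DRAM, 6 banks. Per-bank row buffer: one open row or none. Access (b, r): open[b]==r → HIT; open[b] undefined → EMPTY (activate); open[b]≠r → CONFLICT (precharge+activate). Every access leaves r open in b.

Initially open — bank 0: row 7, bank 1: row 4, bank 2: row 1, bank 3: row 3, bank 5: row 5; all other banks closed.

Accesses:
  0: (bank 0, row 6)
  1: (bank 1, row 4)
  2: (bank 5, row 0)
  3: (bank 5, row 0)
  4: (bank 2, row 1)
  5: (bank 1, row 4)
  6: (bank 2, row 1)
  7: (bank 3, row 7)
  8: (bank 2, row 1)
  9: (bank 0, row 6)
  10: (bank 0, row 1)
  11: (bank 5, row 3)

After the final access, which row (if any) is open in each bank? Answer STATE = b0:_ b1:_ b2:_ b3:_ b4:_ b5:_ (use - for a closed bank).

  [0] b0 r6: had r7 ⇒ C
  [1] b1 r4: had r4 ⇒ H
  [2] b5 r0: had r5 ⇒ C
  [3] b5 r0: had r0 ⇒ H
  [4] b2 r1: had r1 ⇒ H
  [5] b1 r4: had r4 ⇒ H
  [6] b2 r1: had r1 ⇒ H
  [7] b3 r7: had r3 ⇒ C
  [8] b2 r1: had r1 ⇒ H
  [9] b0 r6: had r6 ⇒ H
  [10] b0 r1: had r6 ⇒ C
  [11] b5 r3: had r0 ⇒ C

STATE = b0:1 b1:4 b2:1 b3:7 b4:- b5:3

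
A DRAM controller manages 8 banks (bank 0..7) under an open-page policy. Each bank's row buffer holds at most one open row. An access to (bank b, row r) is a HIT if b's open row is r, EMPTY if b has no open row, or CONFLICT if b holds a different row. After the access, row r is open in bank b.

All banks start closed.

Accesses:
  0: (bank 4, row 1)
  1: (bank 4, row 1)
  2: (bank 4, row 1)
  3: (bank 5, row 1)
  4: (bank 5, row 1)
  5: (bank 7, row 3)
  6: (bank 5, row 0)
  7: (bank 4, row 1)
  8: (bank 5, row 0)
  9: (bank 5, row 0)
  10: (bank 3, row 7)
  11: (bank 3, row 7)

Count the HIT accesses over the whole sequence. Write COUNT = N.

0: bank 4 row 1 — prev None → EMPTY
1: bank 4 row 1 — prev 1 → HIT
2: bank 4 row 1 — prev 1 → HIT
3: bank 5 row 1 — prev None → EMPTY
4: bank 5 row 1 — prev 1 → HIT
5: bank 7 row 3 — prev None → EMPTY
6: bank 5 row 0 — prev 1 → CONFLICT
7: bank 4 row 1 — prev 1 → HIT
8: bank 5 row 0 — prev 0 → HIT
9: bank 5 row 0 — prev 0 → HIT
10: bank 3 row 7 — prev None → EMPTY
11: bank 3 row 7 — prev 7 → HIT

COUNT = 7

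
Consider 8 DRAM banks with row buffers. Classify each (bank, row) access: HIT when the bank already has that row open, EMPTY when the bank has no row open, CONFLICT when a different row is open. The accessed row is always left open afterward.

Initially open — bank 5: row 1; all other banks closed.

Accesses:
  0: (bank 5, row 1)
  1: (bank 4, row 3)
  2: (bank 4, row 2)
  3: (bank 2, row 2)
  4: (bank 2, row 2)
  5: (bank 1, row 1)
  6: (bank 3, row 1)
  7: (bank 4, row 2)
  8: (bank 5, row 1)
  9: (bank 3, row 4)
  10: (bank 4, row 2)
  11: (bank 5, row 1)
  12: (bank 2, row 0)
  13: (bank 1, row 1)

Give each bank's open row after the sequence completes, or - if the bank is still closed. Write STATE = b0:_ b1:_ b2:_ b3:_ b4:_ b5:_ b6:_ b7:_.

STATE = b0:- b1:1 b2:0 b3:4 b4:2 b5:1 b6:- b7:-

  [0] b5 r1: had r1 ⇒ H
  [1] b4 r3: no row ⇒ E
  [2] b4 r2: had r3 ⇒ C
  [3] b2 r2: no row ⇒ E
  [4] b2 r2: had r2 ⇒ H
  [5] b1 r1: no row ⇒ E
  [6] b3 r1: no row ⇒ E
  [7] b4 r2: had r2 ⇒ H
  [8] b5 r1: had r1 ⇒ H
  [9] b3 r4: had r1 ⇒ C
  [10] b4 r2: had r2 ⇒ H
  [11] b5 r1: had r1 ⇒ H
  [12] b2 r0: had r2 ⇒ C
  [13] b1 r1: had r1 ⇒ H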